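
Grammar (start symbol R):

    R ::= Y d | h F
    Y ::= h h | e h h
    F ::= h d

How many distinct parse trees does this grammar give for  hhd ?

Parse trees for hhd:
  [R [Y h h] d]
  [R h [F h d]]

2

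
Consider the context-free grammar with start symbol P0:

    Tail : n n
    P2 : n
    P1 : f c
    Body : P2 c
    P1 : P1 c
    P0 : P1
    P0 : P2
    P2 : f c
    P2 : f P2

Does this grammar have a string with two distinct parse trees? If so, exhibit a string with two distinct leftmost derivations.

Ambiguous

Witness: f c

Derivation 1: P0 ⇒ P1 ⇒ f c
Derivation 2: P0 ⇒ P2 ⇒ f c

Two distinct leftmost derivations for the same string.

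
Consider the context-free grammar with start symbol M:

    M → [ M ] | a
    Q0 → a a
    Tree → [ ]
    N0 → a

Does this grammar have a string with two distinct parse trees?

Unambiguous

(Q0, Tree, N0 are unreachable from M, so their rules don't affect L(M).) L(M) is { openⁿ atom closeⁿ : n ≥ 0 }. The bracket depth fixes n, and the derivation is forced at every step.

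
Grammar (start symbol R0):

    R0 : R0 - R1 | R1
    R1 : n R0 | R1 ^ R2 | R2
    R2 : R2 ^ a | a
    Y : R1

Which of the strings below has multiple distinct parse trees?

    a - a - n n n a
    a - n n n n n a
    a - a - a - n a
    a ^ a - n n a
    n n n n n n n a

a - a - n n n a: 1 tree
a - n n n n n a: 1 tree
a - a - a - n a: 1 tree
a ^ a - n n a: 2 trees
n n n n n n n a: 1 tree

a ^ a - n n a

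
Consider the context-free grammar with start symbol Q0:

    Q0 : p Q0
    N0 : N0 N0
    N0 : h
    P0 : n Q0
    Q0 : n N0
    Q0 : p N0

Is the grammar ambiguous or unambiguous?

Ambiguous

Witness: n h h h

Derivation 1: Q0 ⇒ n N0 ⇒ n N0 N0 ⇒ n N0 N0 N0 ⇒ n h N0 N0 ⇒ n h h N0 ⇒ n h h h
Derivation 2: Q0 ⇒ n N0 ⇒ n N0 N0 ⇒ n h N0 ⇒ n h N0 N0 ⇒ n h h N0 ⇒ n h h h

Two distinct leftmost derivations for the same string.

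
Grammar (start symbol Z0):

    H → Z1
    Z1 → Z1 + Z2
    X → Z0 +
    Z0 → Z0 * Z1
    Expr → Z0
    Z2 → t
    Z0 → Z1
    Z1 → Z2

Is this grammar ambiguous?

Unambiguous

(Expr, H, X are unreachable from Z0, so their rules don't affect L(Z0).) This is a standard precedence ladder (Z0 over Z1 over Z2), with each level left-recursive on its own operator ('*' at Z0, '+' at Z1). That structure is LR(1), hence unambiguous.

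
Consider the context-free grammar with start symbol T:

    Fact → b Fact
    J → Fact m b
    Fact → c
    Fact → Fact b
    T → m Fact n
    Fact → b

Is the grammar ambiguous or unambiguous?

Ambiguous

Witness: m b b n

Derivation 1: T ⇒ m Fact n ⇒ m b Fact n ⇒ m b b n
Derivation 2: T ⇒ m Fact n ⇒ m Fact b n ⇒ m b b n

Two distinct leftmost derivations for the same string.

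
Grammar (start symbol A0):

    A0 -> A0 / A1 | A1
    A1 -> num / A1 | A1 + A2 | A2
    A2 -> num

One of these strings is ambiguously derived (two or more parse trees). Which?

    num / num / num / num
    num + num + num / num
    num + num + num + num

num / num / num / num: 8 trees
num + num + num / num: 1 tree
num + num + num + num: 1 tree

num / num / num / num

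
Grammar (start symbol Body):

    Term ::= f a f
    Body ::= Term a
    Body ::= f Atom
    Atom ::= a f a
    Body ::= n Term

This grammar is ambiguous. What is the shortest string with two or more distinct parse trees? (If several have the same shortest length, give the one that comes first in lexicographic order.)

length 4: f a f a has 2 parse trees

Two derivations of f a f a:
  Body ⇒ Term a ⇒ f a f a
  Body ⇒ f Atom ⇒ f a f a

f a f a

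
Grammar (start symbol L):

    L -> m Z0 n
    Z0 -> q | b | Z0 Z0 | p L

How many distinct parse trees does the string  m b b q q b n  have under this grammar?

Parse trees for m b b q q b n (showing first 6 of 14):
  [L m [Z0 [Z0 b] [Z0 [Z0 b] [Z0 [Z0 q] [Z0 [Z0 q] [Z0 b]]]]] n]
  [L m [Z0 [Z0 b] [Z0 [Z0 b] [Z0 [Z0 [Z0 q] [Z0 q]] [Z0 b]]]] n]
  [L m [Z0 [Z0 b] [Z0 [Z0 [Z0 b] [Z0 q]] [Z0 [Z0 q] [Z0 b]]]] n]
  [L m [Z0 [Z0 b] [Z0 [Z0 [Z0 b] [Z0 [Z0 q] [Z0 q]]] [Z0 b]]] n]
  [L m [Z0 [Z0 b] [Z0 [Z0 [Z0 [Z0 b] [Z0 q]] [Z0 q]] [Z0 b]]] n]
  [L m [Z0 [Z0 [Z0 b] [Z0 b]] [Z0 [Z0 q] [Z0 [Z0 q] [Z0 b]]]] n]

14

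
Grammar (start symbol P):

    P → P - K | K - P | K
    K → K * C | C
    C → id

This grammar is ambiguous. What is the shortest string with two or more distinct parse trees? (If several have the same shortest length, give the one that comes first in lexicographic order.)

length 1: no string has ≥2 trees
length 3: id - id has 2 parse trees

Two derivations of id - id:
  P ⇒ P - K ⇒ K - K ⇒ C - K ⇒ id - K ⇒ id - C ⇒ id - id
  P ⇒ K - P ⇒ C - P ⇒ id - P ⇒ id - K ⇒ id - C ⇒ id - id

id - id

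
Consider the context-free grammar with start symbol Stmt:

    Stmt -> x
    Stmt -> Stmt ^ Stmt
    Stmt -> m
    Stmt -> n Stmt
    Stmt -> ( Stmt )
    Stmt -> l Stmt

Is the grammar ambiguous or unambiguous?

Ambiguous

Witness: l m ^ m

Derivation 1: Stmt ⇒ Stmt ^ Stmt ⇒ l Stmt ^ Stmt ⇒ l m ^ Stmt ⇒ l m ^ m
Derivation 2: Stmt ⇒ l Stmt ⇒ l Stmt ^ Stmt ⇒ l m ^ Stmt ⇒ l m ^ m

Two distinct leftmost derivations for the same string.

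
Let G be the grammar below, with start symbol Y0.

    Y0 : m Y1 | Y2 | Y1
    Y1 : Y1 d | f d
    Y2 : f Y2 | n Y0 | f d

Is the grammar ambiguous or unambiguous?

Ambiguous

Witness: f d

Derivation 1: Y0 ⇒ Y2 ⇒ f d
Derivation 2: Y0 ⇒ Y1 ⇒ f d

Two distinct leftmost derivations for the same string.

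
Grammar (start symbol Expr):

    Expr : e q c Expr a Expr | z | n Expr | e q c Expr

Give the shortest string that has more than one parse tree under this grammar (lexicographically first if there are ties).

e q c e q c z a z

length 1: no string has ≥2 trees
length 2: no string has ≥2 trees
length 3: no string has ≥2 trees
length 4: no string has ≥2 trees
length 5: no string has ≥2 trees
length 6: no string has ≥2 trees
length 7: no string has ≥2 trees
length 8: no string has ≥2 trees
length 9: e q c e q c z a z has 2 parse trees

Two derivations of e q c e q c z a z:
  Expr ⇒ e q c Expr a Expr ⇒ e q c e q c Expr a Expr ⇒ e q c e q c z a Expr ⇒ e q c e q c z a z
  Expr ⇒ e q c Expr ⇒ e q c e q c Expr a Expr ⇒ e q c e q c z a Expr ⇒ e q c e q c z a z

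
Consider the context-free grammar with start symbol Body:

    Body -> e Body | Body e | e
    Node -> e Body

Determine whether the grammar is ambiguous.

Witness: e e

Derivation 1: Body ⇒ e Body ⇒ e e
Derivation 2: Body ⇒ Body e ⇒ e e

Two distinct leftmost derivations for the same string.

Ambiguous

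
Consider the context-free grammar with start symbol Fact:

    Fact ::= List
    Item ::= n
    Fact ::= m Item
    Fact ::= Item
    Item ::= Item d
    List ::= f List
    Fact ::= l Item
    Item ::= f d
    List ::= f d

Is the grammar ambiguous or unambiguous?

Ambiguous

Witness: f d

Derivation 1: Fact ⇒ List ⇒ f d
Derivation 2: Fact ⇒ Item ⇒ f d

Two distinct leftmost derivations for the same string.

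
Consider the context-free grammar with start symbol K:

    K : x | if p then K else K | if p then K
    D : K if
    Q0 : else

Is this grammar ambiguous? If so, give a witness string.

Ambiguous

Witness: if p then if p then x else x

Derivation 1: K ⇒ if p then K else K ⇒ if p then if p then K else K ⇒ if p then if p then x else K ⇒ if p then if p then x else x
Derivation 2: K ⇒ if p then K ⇒ if p then if p then K else K ⇒ if p then if p then x else K ⇒ if p then if p then x else x

Two distinct leftmost derivations for the same string.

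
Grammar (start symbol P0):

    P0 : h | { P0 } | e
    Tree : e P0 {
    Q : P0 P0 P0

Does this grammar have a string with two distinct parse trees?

Unambiguous

(Tree, Q are unreachable from P0, so their rules don't affect L(P0).) Each string is a nest of matched brackets around a single atom. An opening bracket forces the recursive rule; an atom forces the base rule.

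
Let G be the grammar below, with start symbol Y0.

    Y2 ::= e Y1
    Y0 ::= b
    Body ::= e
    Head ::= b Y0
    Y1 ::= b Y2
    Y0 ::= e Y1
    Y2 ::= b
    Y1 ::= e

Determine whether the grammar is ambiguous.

Only Y0, Y1, Y2 are reachable from Y0; ignoring the rest: The reachable rules are right-linear with at most one rule per (nonterminal, next-terminal) pair. Each input token forces the next rule, so parsing is deterministic.

Unambiguous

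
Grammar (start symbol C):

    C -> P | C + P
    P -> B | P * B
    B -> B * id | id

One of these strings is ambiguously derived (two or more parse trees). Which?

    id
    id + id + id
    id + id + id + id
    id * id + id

id * id + id

id: 1 tree
id + id + id: 1 tree
id + id + id + id: 1 tree
id * id + id: 2 trees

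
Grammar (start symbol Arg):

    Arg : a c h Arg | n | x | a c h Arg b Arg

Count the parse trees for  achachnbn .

2

Parse trees for achachnbn:
  [Arg a c h [Arg a c h [Arg n] b [Arg n]]]
  [Arg a c h [Arg a c h [Arg n]] b [Arg n]]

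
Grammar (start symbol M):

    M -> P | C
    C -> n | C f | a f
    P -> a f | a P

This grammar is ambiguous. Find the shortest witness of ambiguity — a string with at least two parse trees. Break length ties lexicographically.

a f

length 1: no string has ≥2 trees
length 2: a f has 2 parse trees

Two derivations of a f:
  M ⇒ P ⇒ a f
  M ⇒ C ⇒ a f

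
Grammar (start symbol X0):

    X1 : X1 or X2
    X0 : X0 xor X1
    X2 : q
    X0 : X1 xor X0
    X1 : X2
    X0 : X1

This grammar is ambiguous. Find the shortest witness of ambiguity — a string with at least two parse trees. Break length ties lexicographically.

q xor q

length 1: no string has ≥2 trees
length 3: q xor q has 2 parse trees

Two derivations of q xor q:
  X0 ⇒ X0 xor X1 ⇒ X1 xor X1 ⇒ X2 xor X1 ⇒ q xor X1 ⇒ q xor X2 ⇒ q xor q
  X0 ⇒ X1 xor X0 ⇒ X2 xor X0 ⇒ q xor X0 ⇒ q xor X1 ⇒ q xor X2 ⇒ q xor q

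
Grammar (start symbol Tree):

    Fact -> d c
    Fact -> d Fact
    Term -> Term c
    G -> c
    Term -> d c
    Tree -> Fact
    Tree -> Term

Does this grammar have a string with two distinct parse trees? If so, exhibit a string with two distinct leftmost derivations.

Witness: d c

Derivation 1: Tree ⇒ Fact ⇒ d c
Derivation 2: Tree ⇒ Term ⇒ d c

Two distinct leftmost derivations for the same string.

Ambiguous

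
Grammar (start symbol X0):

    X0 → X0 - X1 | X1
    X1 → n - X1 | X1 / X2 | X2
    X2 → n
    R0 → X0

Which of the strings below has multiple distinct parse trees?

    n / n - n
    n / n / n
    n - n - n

n - n - n

n / n - n: 1 tree
n / n / n: 1 tree
n - n - n: 4 trees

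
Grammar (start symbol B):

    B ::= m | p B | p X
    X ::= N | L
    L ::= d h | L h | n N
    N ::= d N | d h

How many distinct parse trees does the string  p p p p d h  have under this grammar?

Parse trees for p p p p d h:
  [B p [B p [B p [B p [X [N d h]]]]]]
  [B p [B p [B p [B p [X [L d h]]]]]]

2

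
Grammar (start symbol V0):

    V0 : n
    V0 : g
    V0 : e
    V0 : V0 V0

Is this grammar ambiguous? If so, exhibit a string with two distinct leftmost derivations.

Ambiguous

Witness: e e e

Derivation 1: V0 ⇒ V0 V0 ⇒ e V0 ⇒ e V0 V0 ⇒ e e V0 ⇒ e e e
Derivation 2: V0 ⇒ V0 V0 ⇒ V0 V0 V0 ⇒ e V0 V0 ⇒ e e V0 ⇒ e e e

Two distinct leftmost derivations for the same string.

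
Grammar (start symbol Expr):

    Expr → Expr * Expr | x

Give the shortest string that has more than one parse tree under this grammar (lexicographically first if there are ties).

length 1: no string has ≥2 trees
length 3: no string has ≥2 trees
length 5: x * x * x has 2 parse trees

Two derivations of x * x * x:
  Expr ⇒ Expr * Expr ⇒ Expr * Expr * Expr ⇒ x * Expr * Expr ⇒ x * x * Expr ⇒ x * x * x
  Expr ⇒ Expr * Expr ⇒ x * Expr ⇒ x * Expr * Expr ⇒ x * x * Expr ⇒ x * x * x

x * x * x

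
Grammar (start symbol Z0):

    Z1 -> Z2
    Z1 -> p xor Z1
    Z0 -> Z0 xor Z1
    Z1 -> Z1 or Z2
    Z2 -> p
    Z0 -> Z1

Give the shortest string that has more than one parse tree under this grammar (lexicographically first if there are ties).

p xor p

length 1: no string has ≥2 trees
length 3: p xor p has 2 parse trees

Two derivations of p xor p:
  Z0 ⇒ Z0 xor Z1 ⇒ Z1 xor Z1 ⇒ Z2 xor Z1 ⇒ p xor Z1 ⇒ p xor Z2 ⇒ p xor p
  Z0 ⇒ Z1 ⇒ p xor Z1 ⇒ p xor Z2 ⇒ p xor p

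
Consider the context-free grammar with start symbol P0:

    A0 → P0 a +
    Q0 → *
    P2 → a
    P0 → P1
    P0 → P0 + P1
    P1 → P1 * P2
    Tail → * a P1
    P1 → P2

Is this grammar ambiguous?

Unambiguous

(Q0, Tail, A0 are unreachable from P0, so their rules don't affect L(P0).) This is a standard precedence ladder (P0 over P1 over P2), with each level left-recursive on its own operator ('+' at P0, '*' at P1). That structure is LR(1), hence unambiguous.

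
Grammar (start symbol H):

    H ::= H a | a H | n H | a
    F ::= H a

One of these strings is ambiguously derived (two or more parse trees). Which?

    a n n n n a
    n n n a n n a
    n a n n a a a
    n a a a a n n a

a n n n n a: 1 tree
n n n a n n a: 1 tree
n a n n a a a: 22 trees
n a a a a n n a: 1 tree

n a n n a a a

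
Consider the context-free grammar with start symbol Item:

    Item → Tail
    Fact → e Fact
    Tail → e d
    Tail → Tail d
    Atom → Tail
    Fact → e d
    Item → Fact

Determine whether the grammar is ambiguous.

Ambiguous

Witness: e d

Derivation 1: Item ⇒ Tail ⇒ e d
Derivation 2: Item ⇒ Fact ⇒ e d

Two distinct leftmost derivations for the same string.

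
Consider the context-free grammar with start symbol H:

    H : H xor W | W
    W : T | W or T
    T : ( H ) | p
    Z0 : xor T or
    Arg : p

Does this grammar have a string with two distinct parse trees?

Only H, W, T are reachable from H; ignoring the rest: The grammar is stratified — H handles 'xor' (left-recursive), W handles 'or', T atoms. Each operator has a fixed associativity and precedence level, so every string has one parse.

Unambiguous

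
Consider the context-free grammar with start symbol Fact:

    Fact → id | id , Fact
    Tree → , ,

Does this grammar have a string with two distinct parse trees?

Unambiguous

Only Fact is reachable from Fact; ignoring the rest: Right-recursive list with a separator: after each atom, whether the separator follows determines the rule. One parse per string.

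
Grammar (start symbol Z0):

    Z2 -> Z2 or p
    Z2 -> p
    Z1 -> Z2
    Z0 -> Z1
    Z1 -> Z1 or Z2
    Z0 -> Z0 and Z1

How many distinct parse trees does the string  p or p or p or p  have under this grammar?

Parse trees for p or p or p or p:
  [Z0 [Z1 [Z2 [Z2 [Z2 [Z2 p] or p] or p] or p]]]
  [Z0 [Z1 [Z1 [Z2 p]] or [Z2 [Z2 [Z2 p] or p] or p]]]
  [Z0 [Z1 [Z1 [Z2 [Z2 p] or p]] or [Z2 [Z2 p] or p]]]
  [Z0 [Z1 [Z1 [Z1 [Z2 p]] or [Z2 p]] or [Z2 [Z2 p] or p]]]
  [Z0 [Z1 [Z1 [Z2 [Z2 [Z2 p] or p] or p]] or [Z2 p]]]
  [Z0 [Z1 [Z1 [Z1 [Z2 p]] or [Z2 [Z2 p] or p]] or [Z2 p]]]
  [Z0 [Z1 [Z1 [Z1 [Z2 [Z2 p] or p]] or [Z2 p]] or [Z2 p]]]
  [Z0 [Z1 [Z1 [Z1 [Z1 [Z2 p]] or [Z2 p]] or [Z2 p]] or [Z2 p]]]

8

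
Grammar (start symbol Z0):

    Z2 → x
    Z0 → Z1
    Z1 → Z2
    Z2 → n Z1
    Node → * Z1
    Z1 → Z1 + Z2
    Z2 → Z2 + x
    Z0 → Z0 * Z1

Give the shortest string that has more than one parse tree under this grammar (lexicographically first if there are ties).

x + x

length 1: no string has ≥2 trees
length 2: no string has ≥2 trees
length 3: x + x has 2 parse trees

Two derivations of x + x:
  Z0 ⇒ Z1 ⇒ Z2 ⇒ Z2 + x ⇒ x + x
  Z0 ⇒ Z1 ⇒ Z1 + Z2 ⇒ Z2 + Z2 ⇒ x + Z2 ⇒ x + x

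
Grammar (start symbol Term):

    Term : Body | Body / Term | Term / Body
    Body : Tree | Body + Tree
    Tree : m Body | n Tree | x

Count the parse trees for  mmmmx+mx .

Parse trees for mmmmx+mx:
  [Term [Body [Tree m [Body [Tree m [Body [Tree m [Body [Tree m [Body [Body [Tree x]] + [Tree m [Body [Tree x]]]]]]]]]]]]]
  [Term [Body [Tree m [Body [Tree m [Body [Tree m [Body [Body [Tree m [Body [Tree x]]]] + [Tree m [Body [Tree x]]]]]]]]]]]
  [Term [Body [Tree m [Body [Tree m [Body [Body [Tree m [Body [Tree m [Body [Tree x]]]]]] + [Tree m [Body [Tree x]]]]]]]]]
  [Term [Body [Tree m [Body [Body [Tree m [Body [Tree m [Body [Tree m [Body [Tree x]]]]]]]] + [Tree m [Body [Tree x]]]]]]]
  [Term [Body [Body [Tree m [Body [Tree m [Body [Tree m [Body [Tree m [Body [Tree x]]]]]]]]]] + [Tree m [Body [Tree x]]]]]

5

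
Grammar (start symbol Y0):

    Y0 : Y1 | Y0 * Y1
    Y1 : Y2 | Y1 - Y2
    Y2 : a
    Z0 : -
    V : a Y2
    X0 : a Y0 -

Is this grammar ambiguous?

Unambiguous

Only Y0, Y1, Y2 are reachable from Y0; ignoring the rest: This is a standard precedence ladder (Y0 over Y1 over Y2), with each level left-recursive on its own operator ('*' at Y0, '-' at Y1). That structure is LR(1), hence unambiguous.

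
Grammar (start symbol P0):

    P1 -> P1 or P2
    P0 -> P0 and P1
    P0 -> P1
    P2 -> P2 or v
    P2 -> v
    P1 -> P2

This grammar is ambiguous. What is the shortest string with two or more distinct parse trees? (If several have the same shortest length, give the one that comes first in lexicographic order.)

length 1: no string has ≥2 trees
length 3: v or v has 2 parse trees

Two derivations of v or v:
  P0 ⇒ P1 ⇒ P1 or P2 ⇒ P2 or P2 ⇒ v or P2 ⇒ v or v
  P0 ⇒ P1 ⇒ P2 ⇒ P2 or v ⇒ v or v

v or v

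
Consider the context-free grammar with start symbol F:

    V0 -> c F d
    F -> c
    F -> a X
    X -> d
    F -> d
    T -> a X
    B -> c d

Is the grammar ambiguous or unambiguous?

Unambiguous

(V0, B, T are unreachable from F, so their rules don't affect L(F).) The reachable rules are right-linear with at most one rule per (nonterminal, next-terminal) pair. Each input token forces the next rule, so parsing is deterministic.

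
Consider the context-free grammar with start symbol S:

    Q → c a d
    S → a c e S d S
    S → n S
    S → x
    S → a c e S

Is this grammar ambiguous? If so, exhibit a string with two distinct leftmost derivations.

Witness: a c e a c e x d x

Derivation 1: S ⇒ a c e S d S ⇒ a c e a c e S d S ⇒ a c e a c e x d S ⇒ a c e a c e x d x
Derivation 2: S ⇒ a c e S ⇒ a c e a c e S d S ⇒ a c e a c e x d S ⇒ a c e a c e x d x

Two distinct leftmost derivations for the same string.

Ambiguous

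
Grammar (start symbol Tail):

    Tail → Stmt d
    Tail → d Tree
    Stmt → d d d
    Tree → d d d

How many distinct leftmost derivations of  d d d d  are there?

Parse trees for d d d d:
  [Tail [Stmt d d d] d]
  [Tail d [Tree d d d]]

2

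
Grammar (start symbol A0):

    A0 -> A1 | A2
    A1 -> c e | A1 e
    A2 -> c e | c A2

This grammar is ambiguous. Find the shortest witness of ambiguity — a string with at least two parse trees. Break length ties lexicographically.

length 2: c e has 2 parse trees

Two derivations of c e:
  A0 ⇒ A1 ⇒ c e
  A0 ⇒ A2 ⇒ c e

c e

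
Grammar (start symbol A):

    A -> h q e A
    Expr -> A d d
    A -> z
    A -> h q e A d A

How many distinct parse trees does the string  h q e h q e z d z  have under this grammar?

2

Parse trees for h q e h q e z d z:
  [A h q e [A h q e [A z] d [A z]]]
  [A h q e [A h q e [A z]] d [A z]]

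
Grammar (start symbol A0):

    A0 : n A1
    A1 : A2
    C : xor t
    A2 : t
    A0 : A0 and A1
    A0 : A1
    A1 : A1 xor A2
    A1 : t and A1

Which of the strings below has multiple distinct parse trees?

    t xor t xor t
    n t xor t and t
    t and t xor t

t xor t xor t: 1 tree
n t xor t and t: 1 tree
t and t xor t: 3 trees

t and t xor t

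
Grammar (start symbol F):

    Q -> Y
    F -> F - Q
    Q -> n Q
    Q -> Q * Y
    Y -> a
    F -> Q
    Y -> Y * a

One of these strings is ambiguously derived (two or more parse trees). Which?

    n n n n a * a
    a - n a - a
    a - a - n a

n n n n a * a

n n n n a * a: 6 trees
a - n a - a: 1 tree
a - a - n a: 1 tree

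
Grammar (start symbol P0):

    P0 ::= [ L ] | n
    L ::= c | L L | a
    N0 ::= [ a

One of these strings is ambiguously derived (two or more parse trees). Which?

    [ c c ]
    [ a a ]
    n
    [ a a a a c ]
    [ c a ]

[ c c ]: 1 tree
[ a a ]: 1 tree
n: 1 tree
[ a a a a c ]: 14 trees
[ c a ]: 1 tree

[ a a a a c ]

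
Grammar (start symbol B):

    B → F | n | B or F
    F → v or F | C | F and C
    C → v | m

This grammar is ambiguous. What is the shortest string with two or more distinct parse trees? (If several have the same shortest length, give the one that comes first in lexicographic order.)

length 1: no string has ≥2 trees
length 3: v or m has 2 parse trees

Two derivations of v or m:
  B ⇒ F ⇒ v or F ⇒ v or C ⇒ v or m
  B ⇒ B or F ⇒ F or F ⇒ C or F ⇒ v or F ⇒ v or C ⇒ v or m

v or m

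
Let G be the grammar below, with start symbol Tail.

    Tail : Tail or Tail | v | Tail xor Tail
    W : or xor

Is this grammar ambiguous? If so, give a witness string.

Ambiguous

Witness: v or v or v

Derivation 1: Tail ⇒ Tail or Tail ⇒ Tail or Tail or Tail ⇒ v or Tail or Tail ⇒ v or v or Tail ⇒ v or v or v
Derivation 2: Tail ⇒ Tail or Tail ⇒ v or Tail ⇒ v or Tail or Tail ⇒ v or v or Tail ⇒ v or v or v

Two distinct leftmost derivations for the same string.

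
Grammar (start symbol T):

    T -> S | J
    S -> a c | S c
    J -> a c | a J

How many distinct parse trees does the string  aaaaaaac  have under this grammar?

1

Parse trees for aaaaaaac:
  [T [J a [J a [J a [J a [J a [J a [J a c]]]]]]]]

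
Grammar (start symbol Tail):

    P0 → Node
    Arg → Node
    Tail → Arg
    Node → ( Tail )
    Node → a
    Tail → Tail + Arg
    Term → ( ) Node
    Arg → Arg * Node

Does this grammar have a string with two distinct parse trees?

(P0, Term are unreachable from Tail, so their rules don't affect L(Tail).) The grammar is stratified — Tail handles '+' (left-recursive), Arg handles '*', Node atoms. Each operator has a fixed associativity and precedence level, so every string has one parse.

Unambiguous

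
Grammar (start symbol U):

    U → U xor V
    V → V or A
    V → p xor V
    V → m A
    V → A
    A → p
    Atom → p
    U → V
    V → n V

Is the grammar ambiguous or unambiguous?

Witness: p xor p

Derivation 1: U ⇒ U xor V ⇒ V xor V ⇒ A xor V ⇒ p xor V ⇒ p xor A ⇒ p xor p
Derivation 2: U ⇒ V ⇒ p xor V ⇒ p xor A ⇒ p xor p

Two distinct leftmost derivations for the same string.

Ambiguous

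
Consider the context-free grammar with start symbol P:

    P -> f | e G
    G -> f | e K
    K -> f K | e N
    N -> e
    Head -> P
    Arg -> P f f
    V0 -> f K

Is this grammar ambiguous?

Unambiguous

Only P, G, K, N are reachable from P; ignoring the rest: Restricted to the reachable nonterminals, every rule has the form A → t or A → t B, and no two rules for the same A share a first terminal. The grammar encodes a DFA — one run per string.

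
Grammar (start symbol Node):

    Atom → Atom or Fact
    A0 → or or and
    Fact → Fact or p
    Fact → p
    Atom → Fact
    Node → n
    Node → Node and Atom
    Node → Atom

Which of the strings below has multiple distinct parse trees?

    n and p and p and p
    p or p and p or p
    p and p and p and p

p or p and p or p

n and p and p and p: 1 tree
p or p and p or p: 4 trees
p and p and p and p: 1 tree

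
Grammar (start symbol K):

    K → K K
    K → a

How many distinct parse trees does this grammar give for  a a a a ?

Parse trees for a a a a:
  [K [K a] [K [K a] [K [K a] [K a]]]]
  [K [K a] [K [K [K a] [K a]] [K a]]]
  [K [K [K a] [K a]] [K [K a] [K a]]]
  [K [K [K a] [K [K a] [K a]]] [K a]]
  [K [K [K [K a] [K a]] [K a]] [K a]]

5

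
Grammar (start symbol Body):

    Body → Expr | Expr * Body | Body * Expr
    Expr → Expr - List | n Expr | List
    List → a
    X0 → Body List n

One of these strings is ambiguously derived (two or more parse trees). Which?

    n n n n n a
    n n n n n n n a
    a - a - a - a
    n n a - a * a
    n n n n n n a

n n n n n a: 1 tree
n n n n n n n a: 1 tree
a - a - a - a: 1 tree
n n a - a * a: 6 trees
n n n n n n a: 1 tree

n n a - a * a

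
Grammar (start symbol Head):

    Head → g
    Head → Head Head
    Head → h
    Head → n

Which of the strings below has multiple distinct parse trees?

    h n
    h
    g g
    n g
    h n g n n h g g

h n g n n h g g

h n: 1 tree
h: 1 tree
g g: 1 tree
n g: 1 tree
h n g n n h g g: 429 trees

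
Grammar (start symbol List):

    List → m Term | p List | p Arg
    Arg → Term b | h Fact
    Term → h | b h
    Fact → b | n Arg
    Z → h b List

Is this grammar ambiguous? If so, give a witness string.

Ambiguous

Witness: p h b

Derivation 1: List ⇒ p Arg ⇒ p Term b ⇒ p h b
Derivation 2: List ⇒ p Arg ⇒ p h Fact ⇒ p h b

Two distinct leftmost derivations for the same string.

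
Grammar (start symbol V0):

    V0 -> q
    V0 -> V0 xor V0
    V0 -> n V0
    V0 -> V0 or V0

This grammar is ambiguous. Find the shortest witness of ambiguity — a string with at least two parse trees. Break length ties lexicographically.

n q or q

length 1: no string has ≥2 trees
length 2: no string has ≥2 trees
length 3: no string has ≥2 trees
length 4: n q or q has 2 parse trees

Two derivations of n q or q:
  V0 ⇒ n V0 ⇒ n V0 or V0 ⇒ n q or V0 ⇒ n q or q
  V0 ⇒ V0 or V0 ⇒ n V0 or V0 ⇒ n q or V0 ⇒ n q or q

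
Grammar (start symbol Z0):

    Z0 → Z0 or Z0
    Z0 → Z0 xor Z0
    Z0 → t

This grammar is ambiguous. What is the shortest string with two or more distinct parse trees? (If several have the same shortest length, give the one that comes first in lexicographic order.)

t or t or t

length 1: no string has ≥2 trees
length 3: no string has ≥2 trees
length 5: t or t or t has 2 parse trees

Two derivations of t or t or t:
  Z0 ⇒ Z0 or Z0 ⇒ Z0 or Z0 or Z0 ⇒ t or Z0 or Z0 ⇒ t or t or Z0 ⇒ t or t or t
  Z0 ⇒ Z0 or Z0 ⇒ t or Z0 ⇒ t or Z0 or Z0 ⇒ t or t or Z0 ⇒ t or t or t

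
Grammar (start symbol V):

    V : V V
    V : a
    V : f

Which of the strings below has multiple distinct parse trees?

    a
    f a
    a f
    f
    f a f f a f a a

f a f f a f a a

a: 1 tree
f a: 1 tree
a f: 1 tree
f: 1 tree
f a f f a f a a: 429 trees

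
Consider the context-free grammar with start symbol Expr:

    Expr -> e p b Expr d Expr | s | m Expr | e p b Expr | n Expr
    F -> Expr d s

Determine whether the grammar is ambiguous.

Ambiguous

Witness: e p b e p b s d s

Derivation 1: Expr ⇒ e p b Expr d Expr ⇒ e p b e p b Expr d Expr ⇒ e p b e p b s d Expr ⇒ e p b e p b s d s
Derivation 2: Expr ⇒ e p b Expr ⇒ e p b e p b Expr d Expr ⇒ e p b e p b s d Expr ⇒ e p b e p b s d s

Two distinct leftmost derivations for the same string.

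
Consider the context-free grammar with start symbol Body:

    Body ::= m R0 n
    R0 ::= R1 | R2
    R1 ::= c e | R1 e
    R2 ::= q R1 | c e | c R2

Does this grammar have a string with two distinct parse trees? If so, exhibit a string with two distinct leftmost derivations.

Ambiguous

Witness: m c e n

Derivation 1: Body ⇒ m R0 n ⇒ m R1 n ⇒ m c e n
Derivation 2: Body ⇒ m R0 n ⇒ m R2 n ⇒ m c e n

Two distinct leftmost derivations for the same string.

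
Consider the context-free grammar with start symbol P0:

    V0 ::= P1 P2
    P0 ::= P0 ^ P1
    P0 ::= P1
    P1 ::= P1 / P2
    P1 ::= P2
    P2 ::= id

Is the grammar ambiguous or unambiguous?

Unambiguous

Only P0, P1, P2 are reachable from P0; ignoring the rest: This is a standard precedence ladder (P0 over P1 over P2), with each level left-recursive on its own operator ('^' at P0, '/' at P1). That structure is LR(1), hence unambiguous.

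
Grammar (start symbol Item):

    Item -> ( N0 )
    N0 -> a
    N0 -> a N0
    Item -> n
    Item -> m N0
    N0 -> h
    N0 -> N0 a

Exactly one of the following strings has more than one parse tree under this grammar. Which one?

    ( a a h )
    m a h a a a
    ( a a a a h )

( a a h ): 1 tree
m a h a a a: 4 trees
( a a a a h ): 1 tree

m a h a a a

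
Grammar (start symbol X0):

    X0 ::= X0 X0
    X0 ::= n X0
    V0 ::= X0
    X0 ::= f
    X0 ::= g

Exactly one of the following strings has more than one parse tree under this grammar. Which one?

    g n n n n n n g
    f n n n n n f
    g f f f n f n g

g n n n n n n g: 1 tree
f n n n n n f: 1 tree
g f f f n f n g: 56 trees

g f f f n f n g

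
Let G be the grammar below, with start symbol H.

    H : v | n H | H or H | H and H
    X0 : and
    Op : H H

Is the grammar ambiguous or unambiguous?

Ambiguous

Witness: n v and v

Derivation 1: H ⇒ n H ⇒ n H and H ⇒ n v and H ⇒ n v and v
Derivation 2: H ⇒ H and H ⇒ n H and H ⇒ n v and H ⇒ n v and v

Two distinct leftmost derivations for the same string.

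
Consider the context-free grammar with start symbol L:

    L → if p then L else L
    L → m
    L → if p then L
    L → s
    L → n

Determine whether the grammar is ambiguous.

Witness: if p then if p then m else m

Derivation 1: L ⇒ if p then L else L ⇒ if p then if p then L else L ⇒ if p then if p then m else L ⇒ if p then if p then m else m
Derivation 2: L ⇒ if p then L ⇒ if p then if p then L else L ⇒ if p then if p then m else L ⇒ if p then if p then m else m

Two distinct leftmost derivations for the same string.

Ambiguous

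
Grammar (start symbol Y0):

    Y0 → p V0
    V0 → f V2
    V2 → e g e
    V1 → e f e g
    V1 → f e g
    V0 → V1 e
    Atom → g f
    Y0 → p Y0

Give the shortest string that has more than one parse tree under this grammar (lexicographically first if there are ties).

p f e g e

length 5: p f e g e has 2 parse trees

Two derivations of p f e g e:
  Y0 ⇒ p V0 ⇒ p f V2 ⇒ p f e g e
  Y0 ⇒ p V0 ⇒ p V1 e ⇒ p f e g e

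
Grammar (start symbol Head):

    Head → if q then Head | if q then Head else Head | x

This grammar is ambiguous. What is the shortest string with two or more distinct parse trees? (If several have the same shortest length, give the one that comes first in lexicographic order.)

length 1: no string has ≥2 trees
length 4: no string has ≥2 trees
length 6: no string has ≥2 trees
length 7: no string has ≥2 trees
length 9: if q then if q then x else x has 2 parse trees

Two derivations of if q then if q then x else x:
  Head ⇒ if q then Head ⇒ if q then if q then Head else Head ⇒ if q then if q then x else Head ⇒ if q then if q then x else x
  Head ⇒ if q then Head else Head ⇒ if q then if q then Head else Head ⇒ if q then if q then x else Head ⇒ if q then if q then x else x

if q then if q then x else x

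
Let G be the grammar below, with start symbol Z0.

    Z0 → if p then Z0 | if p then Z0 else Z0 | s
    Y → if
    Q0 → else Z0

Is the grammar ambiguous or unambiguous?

Ambiguous

Witness: if p then if p then s else s

Derivation 1: Z0 ⇒ if p then Z0 ⇒ if p then if p then Z0 else Z0 ⇒ if p then if p then s else Z0 ⇒ if p then if p then s else s
Derivation 2: Z0 ⇒ if p then Z0 else Z0 ⇒ if p then if p then Z0 else Z0 ⇒ if p then if p then s else Z0 ⇒ if p then if p then s else s

Two distinct leftmost derivations for the same string.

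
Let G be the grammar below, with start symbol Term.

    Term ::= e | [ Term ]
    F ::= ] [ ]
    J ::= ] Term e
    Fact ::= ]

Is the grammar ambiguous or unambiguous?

Unambiguous

(F, J, Fact are unreachable from Term, so their rules don't affect L(Term).) L(Term) is { openⁿ atom closeⁿ : n ≥ 0 }. The bracket depth fixes n, and the derivation is forced at every step.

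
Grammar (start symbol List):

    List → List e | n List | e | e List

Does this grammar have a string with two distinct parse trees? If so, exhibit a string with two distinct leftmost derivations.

Ambiguous

Witness: e e

Derivation 1: List ⇒ List e ⇒ e e
Derivation 2: List ⇒ e List ⇒ e e

Two distinct leftmost derivations for the same string.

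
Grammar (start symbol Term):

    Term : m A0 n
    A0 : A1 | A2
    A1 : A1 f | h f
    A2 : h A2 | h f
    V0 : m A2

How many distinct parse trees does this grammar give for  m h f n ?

2

Parse trees for m h f n:
  [Term m [A0 [A1 h f]] n]
  [Term m [A0 [A2 h f]] n]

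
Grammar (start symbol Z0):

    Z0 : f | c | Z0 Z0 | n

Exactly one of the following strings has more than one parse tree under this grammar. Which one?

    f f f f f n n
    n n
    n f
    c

f f f f f n n: 132 trees
n n: 1 tree
n f: 1 tree
c: 1 tree

f f f f f n n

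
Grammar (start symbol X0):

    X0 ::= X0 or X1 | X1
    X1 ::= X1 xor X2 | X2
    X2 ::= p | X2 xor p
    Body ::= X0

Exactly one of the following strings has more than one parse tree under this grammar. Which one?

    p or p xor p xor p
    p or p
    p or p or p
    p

p or p xor p xor p

p or p xor p xor p: 4 trees
p or p: 1 tree
p or p or p: 1 tree
p: 1 tree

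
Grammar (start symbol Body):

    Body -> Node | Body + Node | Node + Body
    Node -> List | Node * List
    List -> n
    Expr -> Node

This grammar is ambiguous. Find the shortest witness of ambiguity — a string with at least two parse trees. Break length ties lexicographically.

n + n

length 1: no string has ≥2 trees
length 3: n + n has 2 parse trees

Two derivations of n + n:
  Body ⇒ Body + Node ⇒ Node + Node ⇒ List + Node ⇒ n + Node ⇒ n + List ⇒ n + n
  Body ⇒ Node + Body ⇒ List + Body ⇒ n + Body ⇒ n + Node ⇒ n + List ⇒ n + n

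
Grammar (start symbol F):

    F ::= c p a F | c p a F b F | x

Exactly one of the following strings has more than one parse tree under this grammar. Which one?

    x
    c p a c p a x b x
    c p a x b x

c p a c p a x b x

x: 1 tree
c p a c p a x b x: 2 trees
c p a x b x: 1 tree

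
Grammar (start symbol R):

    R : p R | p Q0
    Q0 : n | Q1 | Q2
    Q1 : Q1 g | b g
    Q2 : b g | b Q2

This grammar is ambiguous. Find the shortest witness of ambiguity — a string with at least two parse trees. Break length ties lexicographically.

length 2: no string has ≥2 trees
length 3: p b g has 2 parse trees

Two derivations of p b g:
  R ⇒ p Q0 ⇒ p Q1 ⇒ p b g
  R ⇒ p Q0 ⇒ p Q2 ⇒ p b g

p b g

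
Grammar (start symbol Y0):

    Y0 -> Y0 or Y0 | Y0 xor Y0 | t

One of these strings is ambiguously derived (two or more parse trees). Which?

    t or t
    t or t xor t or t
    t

t or t xor t or t

t or t: 1 tree
t or t xor t or t: 5 trees
t: 1 tree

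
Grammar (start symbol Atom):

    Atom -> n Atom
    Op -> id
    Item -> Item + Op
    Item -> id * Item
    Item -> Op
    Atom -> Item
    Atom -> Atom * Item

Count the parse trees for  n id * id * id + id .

12

Parse trees for n id * id * id + id (showing first 6 of 12):
  [Atom n [Atom [Item [Item id * [Item id * [Item [Op id]]]] + [Op id]]]]
  [Atom n [Atom [Item id * [Item [Item id * [Item [Op id]]] + [Op id]]]]]
  [Atom n [Atom [Item id * [Item id * [Item [Item [Op id]] + [Op id]]]]]]
  [Atom n [Atom [Atom [Item [Op id]]] * [Item [Item id * [Item [Op id]]] + [Op id]]]]
  [Atom n [Atom [Atom [Item [Op id]]] * [Item id * [Item [Item [Op id]] + [Op id]]]]]
  [Atom n [Atom [Atom [Item id * [Item [Op id]]]] * [Item [Item [Op id]] + [Op id]]]]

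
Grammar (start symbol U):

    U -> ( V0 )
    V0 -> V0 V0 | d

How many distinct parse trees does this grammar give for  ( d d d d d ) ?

14

Parse trees for ( d d d d d ) (showing first 6 of 14):
  [U ( [V0 [V0 d] [V0 [V0 d] [V0 [V0 d] [V0 [V0 d] [V0 d]]]]] )]
  [U ( [V0 [V0 d] [V0 [V0 d] [V0 [V0 [V0 d] [V0 d]] [V0 d]]]] )]
  [U ( [V0 [V0 d] [V0 [V0 [V0 d] [V0 d]] [V0 [V0 d] [V0 d]]]] )]
  [U ( [V0 [V0 d] [V0 [V0 [V0 d] [V0 [V0 d] [V0 d]]] [V0 d]]] )]
  [U ( [V0 [V0 d] [V0 [V0 [V0 [V0 d] [V0 d]] [V0 d]] [V0 d]]] )]
  [U ( [V0 [V0 [V0 d] [V0 d]] [V0 [V0 d] [V0 [V0 d] [V0 d]]]] )]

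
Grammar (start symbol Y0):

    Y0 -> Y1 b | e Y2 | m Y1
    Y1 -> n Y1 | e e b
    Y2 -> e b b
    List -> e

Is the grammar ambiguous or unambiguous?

Witness: e e b b

Derivation 1: Y0 ⇒ Y1 b ⇒ e e b b
Derivation 2: Y0 ⇒ e Y2 ⇒ e e b b

Two distinct leftmost derivations for the same string.

Ambiguous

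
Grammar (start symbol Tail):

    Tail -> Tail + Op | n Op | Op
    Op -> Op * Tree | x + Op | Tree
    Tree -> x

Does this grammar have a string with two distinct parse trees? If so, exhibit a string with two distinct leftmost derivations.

Ambiguous

Witness: x + x

Derivation 1: Tail ⇒ Tail + Op ⇒ Op + Op ⇒ Tree + Op ⇒ x + Op ⇒ x + Tree ⇒ x + x
Derivation 2: Tail ⇒ Op ⇒ x + Op ⇒ x + Tree ⇒ x + x

Two distinct leftmost derivations for the same string.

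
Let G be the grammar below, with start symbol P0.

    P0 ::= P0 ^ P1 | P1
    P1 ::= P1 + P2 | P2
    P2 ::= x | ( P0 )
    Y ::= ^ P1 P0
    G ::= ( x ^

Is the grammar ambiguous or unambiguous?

Only P0, P1, P2 are reachable from P0; ignoring the rest: This is a standard precedence ladder (P0 over P1 over P2), with each level left-recursive on its own operator ('^' at P0, '+' at P1). That structure is LR(1), hence unambiguous.

Unambiguous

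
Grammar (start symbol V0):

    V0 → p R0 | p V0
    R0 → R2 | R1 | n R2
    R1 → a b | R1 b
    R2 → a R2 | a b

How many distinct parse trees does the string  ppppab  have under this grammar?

2

Parse trees for ppppab:
  [V0 p [V0 p [V0 p [V0 p [R0 [R2 a b]]]]]]
  [V0 p [V0 p [V0 p [V0 p [R0 [R1 a b]]]]]]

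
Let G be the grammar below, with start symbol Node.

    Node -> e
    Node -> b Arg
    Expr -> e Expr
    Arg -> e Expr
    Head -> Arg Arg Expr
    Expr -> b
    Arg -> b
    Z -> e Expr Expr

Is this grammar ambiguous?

Unambiguous

Only Node, Arg, Expr are reachable from Node; ignoring the rest: Each reachable nonterminal has at most one production per leading terminal, and all productions are right-linear; the derivation is determined token-by-token.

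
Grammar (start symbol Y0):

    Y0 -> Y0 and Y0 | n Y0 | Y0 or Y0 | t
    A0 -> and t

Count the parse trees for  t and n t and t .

Parse trees for t and n t and t:
  [Y0 [Y0 t] and [Y0 [Y0 n [Y0 t]] and [Y0 t]]]
  [Y0 [Y0 t] and [Y0 n [Y0 [Y0 t] and [Y0 t]]]]
  [Y0 [Y0 [Y0 t] and [Y0 n [Y0 t]]] and [Y0 t]]

3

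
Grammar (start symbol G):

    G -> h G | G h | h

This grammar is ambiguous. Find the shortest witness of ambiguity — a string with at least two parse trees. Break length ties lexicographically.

length 1: no string has ≥2 trees
length 2: h h has 2 parse trees

Two derivations of h h:
  G ⇒ h G ⇒ h h
  G ⇒ G h ⇒ h h

h h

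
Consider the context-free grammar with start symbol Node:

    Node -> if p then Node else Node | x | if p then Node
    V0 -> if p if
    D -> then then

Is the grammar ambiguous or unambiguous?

Ambiguous

Witness: if p then if p then x else x

Derivation 1: Node ⇒ if p then Node else Node ⇒ if p then if p then Node else Node ⇒ if p then if p then x else Node ⇒ if p then if p then x else x
Derivation 2: Node ⇒ if p then Node ⇒ if p then if p then Node else Node ⇒ if p then if p then x else Node ⇒ if p then if p then x else x

Two distinct leftmost derivations for the same string.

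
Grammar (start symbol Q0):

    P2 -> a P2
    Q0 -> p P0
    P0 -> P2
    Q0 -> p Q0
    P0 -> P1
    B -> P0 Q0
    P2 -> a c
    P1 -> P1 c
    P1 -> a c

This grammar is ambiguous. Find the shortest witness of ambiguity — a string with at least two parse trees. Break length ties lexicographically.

p a c

length 3: p a c has 2 parse trees

Two derivations of p a c:
  Q0 ⇒ p P0 ⇒ p P2 ⇒ p a c
  Q0 ⇒ p P0 ⇒ p P1 ⇒ p a c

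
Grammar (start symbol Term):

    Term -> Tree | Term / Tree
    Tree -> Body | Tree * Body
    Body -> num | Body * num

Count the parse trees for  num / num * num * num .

Parse trees for num / num * num * num:
  [Term [Term [Tree [Body num]]] / [Tree [Body [Body [Body num] * num] * num]]]
  [Term [Term [Tree [Body num]]] / [Tree [Tree [Body num]] * [Body [Body num] * num]]]
  [Term [Term [Tree [Body num]]] / [Tree [Tree [Body [Body num] * num]] * [Body num]]]
  [Term [Term [Tree [Body num]]] / [Tree [Tree [Tree [Body num]] * [Body num]] * [Body num]]]

4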